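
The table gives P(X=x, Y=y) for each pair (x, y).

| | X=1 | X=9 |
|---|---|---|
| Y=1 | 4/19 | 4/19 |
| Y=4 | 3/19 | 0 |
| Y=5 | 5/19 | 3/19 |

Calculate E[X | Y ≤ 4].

P(Y ≤ 4) = 11/19.
Summing X·P(X=x,Y=y) over the conditioning event gives 43/19.
E[X | Y ≤ 4] = (43/19) / (11/19) = 43/11.

43/11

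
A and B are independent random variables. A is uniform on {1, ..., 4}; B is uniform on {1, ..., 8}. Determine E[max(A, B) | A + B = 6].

4

P(A + B = 6) = 1/8.
Summing max(A,B)·P(x,y) over outcomes with A + B = 6 gives 1/2.
E[max(A, B) | A + B = 6] = (1/2) / (1/8) = 4.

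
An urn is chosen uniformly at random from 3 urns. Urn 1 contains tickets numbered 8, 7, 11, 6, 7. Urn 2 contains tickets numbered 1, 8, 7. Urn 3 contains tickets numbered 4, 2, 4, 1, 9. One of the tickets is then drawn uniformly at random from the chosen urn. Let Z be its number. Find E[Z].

257/45

E[Z | urn 1] = (8+7+11+6+7)/5 = 39/5.
E[Z | urn 2] = (1+8+7)/3 = 16/3.
E[Z | urn 3] = (4+2+4+1+9)/5 = 4.
By the law of total expectation,
E[Z] = (1/3)·(39/5) + (1/3)·(16/3) + (1/3)·(4) = 257/45.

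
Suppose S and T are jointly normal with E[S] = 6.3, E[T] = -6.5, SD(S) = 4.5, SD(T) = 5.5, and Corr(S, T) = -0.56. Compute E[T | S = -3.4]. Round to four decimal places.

E[T | S=x] = μ_T + ρ(σ_T/σ_S)(x − μ_S) for jointly normal variables.
E[T | S=-3.4] = -6.5 + (-0.56)·(5.5/4.5)·(-3.4 − (6.3)) = -6.5 + (-0.68444)·(-9.7) = 0.1391.

0.1391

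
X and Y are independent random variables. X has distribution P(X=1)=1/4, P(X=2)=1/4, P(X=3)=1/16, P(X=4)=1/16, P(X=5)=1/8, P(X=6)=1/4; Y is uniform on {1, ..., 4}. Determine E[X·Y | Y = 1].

P(Y = 1) = 1/4.
Summing XY·P(x,y) over outcomes with Y = 1 gives 53/64.
E[X·Y | Y = 1] = (53/64) / (1/4) = 53/16.

53/16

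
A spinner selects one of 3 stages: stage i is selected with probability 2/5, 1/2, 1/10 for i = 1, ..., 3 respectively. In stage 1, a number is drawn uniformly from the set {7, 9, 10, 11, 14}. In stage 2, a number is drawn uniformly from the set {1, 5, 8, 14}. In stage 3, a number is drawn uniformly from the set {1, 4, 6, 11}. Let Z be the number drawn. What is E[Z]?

E[Z | stage 1] = (7+9+10+11+14)/5 = 51/5.
E[Z | stage 2] = (1+5+8+14)/4 = 7.
E[Z | stage 3] = (1+4+6+11)/4 = 11/2.
E[Z] = (2/5)·(51/5) + (1/2)·(7) + (1/10)·(11/2) = 813/100.

813/100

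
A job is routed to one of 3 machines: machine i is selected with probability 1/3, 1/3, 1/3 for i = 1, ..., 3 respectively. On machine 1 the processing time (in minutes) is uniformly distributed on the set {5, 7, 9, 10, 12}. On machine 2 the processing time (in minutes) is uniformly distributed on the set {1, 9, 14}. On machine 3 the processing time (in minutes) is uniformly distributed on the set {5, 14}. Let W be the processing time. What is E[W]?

87/10

E[W | machine 1] = (5+7+9+10+12)/5 = 43/5.
E[W | machine 2] = (1+9+14)/3 = 8.
E[W | machine 3] = (5+14)/2 = 19/2.
E[W] = (1/3)·(43/5) + (1/3)·(8) + (1/3)·(19/2) = 87/10.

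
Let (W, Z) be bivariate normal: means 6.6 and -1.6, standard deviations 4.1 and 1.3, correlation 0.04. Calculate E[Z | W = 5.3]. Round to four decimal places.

E[Z | W=x] = μ_Z + ρ(σ_Z/σ_W)(x − μ_W) for jointly normal variables.
E[Z | W=5.3] = -1.6 + (0.04)·(1.3/4.1)·(5.3 − (6.6)) = -1.6 + (0.012683)·(-1.3) = -1.6165.

-1.6165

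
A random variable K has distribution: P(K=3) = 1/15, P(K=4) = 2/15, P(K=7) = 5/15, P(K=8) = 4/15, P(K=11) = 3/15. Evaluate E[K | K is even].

20/3

P(K is even) = 2/5.
Σ over the event: 4·2/15 + 8·4/15 = 8/3.
E[K | K is even] = (8/3) / (2/5) = 20/3.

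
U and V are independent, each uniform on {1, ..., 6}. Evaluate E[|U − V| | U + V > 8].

7/5

Outcomes with U + V > 8: (3,6), (4,5), (4,6), (5,4), (5,5), (5,6), (6,3), (6,4), (6,5), (6,6), each with probability 1/36.
E[|U − V| | U + V > 8] = (3 + 1 + 2 + 1 + 0 + 1 + 3 + 2 + 1 + 0) / 10 = 7/5.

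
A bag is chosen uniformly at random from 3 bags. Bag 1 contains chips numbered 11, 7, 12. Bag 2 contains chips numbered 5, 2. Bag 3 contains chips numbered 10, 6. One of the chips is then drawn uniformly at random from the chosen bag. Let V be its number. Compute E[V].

E[V | bag 1] = (11+7+12)/3 = 10.
E[V | bag 2] = (5+2)/2 = 7/2.
E[V | bag 3] = (10+6)/2 = 8.
By the law of total expectation,
E[V] = (1/3)·(10) + (1/3)·(7/2) + (1/3)·(8) = 43/6.

43/6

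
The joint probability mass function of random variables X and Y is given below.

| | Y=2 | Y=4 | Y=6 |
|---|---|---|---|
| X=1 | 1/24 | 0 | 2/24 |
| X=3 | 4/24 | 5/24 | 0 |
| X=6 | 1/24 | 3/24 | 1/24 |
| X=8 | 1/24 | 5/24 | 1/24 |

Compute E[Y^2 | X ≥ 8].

P(X ≥ 8) = 7/24.
Σ Y^2·P over the event = 4·(1/24) + 16·(5/24) + 36·(1/24) = 5.
E[Y^2 | X ≥ 8] = (5) / (7/24) = 120/7.

120/7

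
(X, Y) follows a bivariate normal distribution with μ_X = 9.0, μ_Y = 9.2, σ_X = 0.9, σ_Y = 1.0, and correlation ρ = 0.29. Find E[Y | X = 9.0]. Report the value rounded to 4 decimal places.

9.2000

The regression of Y on X has slope ρ·σ_Y/σ_X and passes through (μ_X, μ_Y).
E[Y | X=9.0] = 9.2 + (0.29)·(1.0/0.9)·(9.0 − (9.0)) = 9.2 + (0.32222)·(0) = 9.2000.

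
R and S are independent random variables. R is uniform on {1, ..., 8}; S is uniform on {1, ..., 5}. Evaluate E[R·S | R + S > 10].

Outcomes with R + S > 10: (6,5), (7,4), (7,5), (8,3), (8,4), (8,5), each with probability 1/40.
E[R·S | R + S > 10] = (30 + 28 + 35 + 24 + 32 + 40) / 6 = 63/2.

63/2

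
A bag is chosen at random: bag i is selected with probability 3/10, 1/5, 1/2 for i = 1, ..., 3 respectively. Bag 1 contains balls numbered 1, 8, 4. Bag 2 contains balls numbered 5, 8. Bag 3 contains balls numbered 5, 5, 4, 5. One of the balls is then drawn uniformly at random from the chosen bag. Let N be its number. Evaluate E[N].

199/40

E[N | bag 1] = (1+8+4)/3 = 13/3.
E[N | bag 2] = (5+8)/2 = 13/2.
E[N | bag 3] = (5+5+4+5)/4 = 19/4.
E[N] = (3/10)·(13/3) + (1/5)·(13/2) + (1/2)·(19/4) = 199/40.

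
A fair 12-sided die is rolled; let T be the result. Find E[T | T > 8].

21/2

Given T > 8, T is equally likely to be any of {9, 10, 11, 12}.
E[T | T > 8] = (9 + 10 + 11 + 12) / 4 = 21/2.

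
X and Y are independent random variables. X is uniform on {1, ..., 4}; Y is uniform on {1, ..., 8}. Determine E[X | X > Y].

P(X > Y) = 3/16.
Summing X·P(x,y) over outcomes with X > Y gives 5/8.
E[X | X > Y] = (5/8) / (3/16) = 10/3.

10/3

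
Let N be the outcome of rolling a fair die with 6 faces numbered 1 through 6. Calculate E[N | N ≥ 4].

5

Given N ≥ 4, N is equally likely to be any of {4, 5, 6}.
E[N | N ≥ 4] = (4 + 5 + 6) / 3 = 5.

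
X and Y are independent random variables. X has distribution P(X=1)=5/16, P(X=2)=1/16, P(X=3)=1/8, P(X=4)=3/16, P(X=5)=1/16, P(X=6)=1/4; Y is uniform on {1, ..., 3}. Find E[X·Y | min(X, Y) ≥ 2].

P(min(X, Y) ≥ 2) = 11/24.
Summing XY·P(x,y) over outcomes with min(X, Y) ≥ 2 gives 245/48.
E[X·Y | min(X, Y) ≥ 2] = (245/48) / (11/24) = 245/22.

245/22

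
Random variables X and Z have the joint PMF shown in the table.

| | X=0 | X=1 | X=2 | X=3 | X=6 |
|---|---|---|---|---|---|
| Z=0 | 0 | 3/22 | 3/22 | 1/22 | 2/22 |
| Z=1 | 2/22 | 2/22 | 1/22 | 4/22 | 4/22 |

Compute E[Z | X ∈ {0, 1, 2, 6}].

9/17

P(X ∈ {0, 1, 2, 6}) = 17/22.
Σ Z·P over the event = 1·(2/22) + 0·(3/22) + 1·(2/22) + 0·(3/22) + 1·(1/22) + 0·(2/22) + 1·(4/22) = 9/22.
E[Z | X ∈ {0, 1, 2, 6}] = (9/22) / (17/22) = 9/17.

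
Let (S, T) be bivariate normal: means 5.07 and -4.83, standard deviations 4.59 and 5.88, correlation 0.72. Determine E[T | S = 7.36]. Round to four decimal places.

-2.7178

E[T | S=x] = μ_T + ρ(σ_T/σ_S)(x − μ_S) for jointly normal variables.
E[T | S=7.36] = -4.83 + (0.72)·(5.88/4.59)·(7.36 − (5.07)) = -4.83 + (0.92235)·(2.29) = -2.7178.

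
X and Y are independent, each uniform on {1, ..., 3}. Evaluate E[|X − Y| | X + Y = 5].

1

Outcomes with X + Y = 5: (2,3), (3,2), each with probability 1/9.
E[|X − Y| | X + Y = 5] = (1 + 1) / 2 = 1.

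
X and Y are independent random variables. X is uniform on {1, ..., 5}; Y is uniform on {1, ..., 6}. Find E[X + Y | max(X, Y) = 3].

24/5

P(max(X, Y) = 3) = 1/6.
Summing (X+Y)·P(x,y) over outcomes with max(X, Y) = 3 gives 4/5.
E[X + Y | max(X, Y) = 3] = (4/5) / (1/6) = 24/5.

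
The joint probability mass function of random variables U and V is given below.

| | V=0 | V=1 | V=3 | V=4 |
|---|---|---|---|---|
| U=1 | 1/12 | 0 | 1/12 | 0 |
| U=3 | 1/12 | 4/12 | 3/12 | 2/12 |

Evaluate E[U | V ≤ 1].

P(V ≤ 1) = 1/2.
Summing U·P(U=x,V=y) over the conditioning event gives 4/3.
E[U | V ≤ 1] = (4/3) / (1/2) = 8/3.

8/3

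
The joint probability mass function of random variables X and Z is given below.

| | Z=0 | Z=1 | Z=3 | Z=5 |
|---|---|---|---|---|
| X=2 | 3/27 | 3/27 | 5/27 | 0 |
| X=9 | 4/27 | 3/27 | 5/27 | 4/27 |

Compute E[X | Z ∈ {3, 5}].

13/2

P(Z ∈ {3, 5}) = 14/27.
Σ X·P over the event = 2·(5/27) + 9·(5/27) + 9·(4/27) = 91/27.
E[X | Z ∈ {3, 5}] = (91/27) / (14/27) = 13/2.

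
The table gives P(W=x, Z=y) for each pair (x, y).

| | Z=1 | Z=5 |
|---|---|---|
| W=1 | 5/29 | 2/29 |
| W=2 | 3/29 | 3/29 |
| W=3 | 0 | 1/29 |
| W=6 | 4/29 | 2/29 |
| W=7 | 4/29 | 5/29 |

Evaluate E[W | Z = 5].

58/13

P(Z = 5) = 13/29.
Σ W·P over the event = 1·(2/29) + 2·(3/29) + 3·(1/29) + 6·(2/29) + 7·(5/29) = 2.
E[W | Z = 5] = (2) / (13/29) = 58/13.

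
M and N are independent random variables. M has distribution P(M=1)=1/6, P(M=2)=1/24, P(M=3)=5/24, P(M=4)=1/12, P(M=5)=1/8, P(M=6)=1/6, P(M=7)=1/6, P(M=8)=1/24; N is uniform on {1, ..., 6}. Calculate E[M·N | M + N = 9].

326/19

P(M + N = 9) = 19/144.
Summing MN·P(x,y) over outcomes with M + N = 9 gives 163/72.
E[M·N | M + N = 9] = (163/72) / (19/144) = 326/19.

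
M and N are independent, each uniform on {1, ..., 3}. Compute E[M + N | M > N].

4

Outcomes with M > N: (2,1), (3,1), (3,2), each with probability 1/9.
E[M + N | M > N] = (3 + 4 + 5) / 3 = 4.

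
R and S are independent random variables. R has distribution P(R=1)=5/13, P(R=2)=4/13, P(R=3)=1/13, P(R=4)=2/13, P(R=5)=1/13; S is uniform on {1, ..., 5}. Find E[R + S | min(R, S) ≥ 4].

P(min(R, S) ≥ 4) = 6/65.
Summing (R+S)·P(x,y) over outcomes with min(R, S) ≥ 4 gives 53/65.
E[R + S | min(R, S) ≥ 4] = (53/65) / (6/65) = 53/6.

53/6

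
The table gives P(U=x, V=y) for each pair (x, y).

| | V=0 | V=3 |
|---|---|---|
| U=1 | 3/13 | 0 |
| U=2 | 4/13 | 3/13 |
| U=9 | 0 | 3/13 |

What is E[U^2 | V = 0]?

19/7

P(V = 0) = 7/13.
Σ U^2·P over the event = 1·(3/13) + 4·(4/13) = 19/13.
E[U^2 | V = 0] = (19/13) / (7/13) = 19/7.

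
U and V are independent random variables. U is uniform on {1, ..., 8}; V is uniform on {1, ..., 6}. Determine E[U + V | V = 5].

19/2

Outcomes with V = 5: (1,5), (2,5), (3,5), (4,5), (5,5), (6,5), (7,5), (8,5), each with probability 1/48.
E[U + V | V = 5] = (6 + 7 + 8 + 9 + 10 + 11 + 12 + 13) / 8 = 19/2.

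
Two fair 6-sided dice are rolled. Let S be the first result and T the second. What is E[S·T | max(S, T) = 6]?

P(max(S, T) = 6) = 11/36.
Summing ST·P(x,y) over outcomes with max(S, T) = 6 gives 6.
E[S·T | max(S, T) = 6] = (6) / (11/36) = 216/11.

216/11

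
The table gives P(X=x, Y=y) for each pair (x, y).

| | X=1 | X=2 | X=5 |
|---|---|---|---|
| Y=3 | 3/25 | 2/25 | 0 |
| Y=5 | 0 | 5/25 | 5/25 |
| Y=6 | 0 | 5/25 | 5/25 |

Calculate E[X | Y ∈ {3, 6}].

P(Y ∈ {3, 6}) = 3/5.
Σ X·P over the event = 1·(3/25) + 2·(2/25) + 2·(5/25) + 5·(5/25) = 42/25.
E[X | Y ∈ {3, 6}] = (42/25) / (3/5) = 14/5.

14/5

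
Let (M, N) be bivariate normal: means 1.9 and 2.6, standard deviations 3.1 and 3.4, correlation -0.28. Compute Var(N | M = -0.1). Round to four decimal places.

10.6537

Var(N | M=x) = (1 − ρ²)·σ_N².
Var(N | M=-0.1) = (3.4)²·(1 − (-0.28)²) = 11.56·0.9216 = 10.6537.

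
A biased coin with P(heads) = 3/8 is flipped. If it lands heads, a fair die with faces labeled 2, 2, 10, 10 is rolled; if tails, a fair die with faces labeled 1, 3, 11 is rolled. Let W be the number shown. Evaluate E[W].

43/8

E[W | heads] = (2+2+10+10)/4 = 6.
E[W | tails] = (1+3+11)/3 = 5.
By the law of total expectation,
E[W] = (3/8)·(6) + (5/8)·(5) = 43/8.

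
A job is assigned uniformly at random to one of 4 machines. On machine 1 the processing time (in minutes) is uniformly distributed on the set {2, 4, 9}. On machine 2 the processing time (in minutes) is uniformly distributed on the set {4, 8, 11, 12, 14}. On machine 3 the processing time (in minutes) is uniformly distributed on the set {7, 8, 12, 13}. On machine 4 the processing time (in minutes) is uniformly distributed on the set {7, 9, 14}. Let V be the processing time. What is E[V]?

87/10

E[V | machine 1] = (2+4+9)/3 = 5.
E[V | machine 2] = (4+8+11+12+14)/5 = 49/5.
E[V | machine 3] = (7+8+12+13)/4 = 10.
E[V | machine 4] = (7+9+14)/3 = 10.
E[V] = (1/4)·(5) + (1/4)·(49/5) + (1/4)·(10) + (1/4)·(10) = 87/10.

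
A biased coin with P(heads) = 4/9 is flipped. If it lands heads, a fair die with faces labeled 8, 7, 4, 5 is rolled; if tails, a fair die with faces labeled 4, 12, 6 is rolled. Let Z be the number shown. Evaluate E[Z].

182/27

E[Z | heads] = (8+7+4+5)/4 = 6.
E[Z | tails] = (4+12+6)/3 = 22/3.
E[Z] = (4/9)·(6) + (5/9)·(22/3) = 182/27.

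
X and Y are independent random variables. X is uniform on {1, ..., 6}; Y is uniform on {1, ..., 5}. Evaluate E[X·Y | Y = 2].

Outcomes with Y = 2: (1,2), (2,2), (3,2), (4,2), (5,2), (6,2), each with probability 1/30.
E[X·Y | Y = 2] = (2 + 4 + 6 + 8 + 10 + 12) / 6 = 7.

7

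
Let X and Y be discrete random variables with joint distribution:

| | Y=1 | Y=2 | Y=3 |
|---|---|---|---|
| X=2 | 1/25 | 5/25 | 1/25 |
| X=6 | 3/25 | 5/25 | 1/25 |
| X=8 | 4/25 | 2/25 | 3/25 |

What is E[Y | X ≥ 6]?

P(X ≥ 6) = 18/25.
Summing Y·P(X=x,Y=y) over the conditioning event gives 33/25.
E[Y | X ≥ 6] = (33/25) / (18/25) = 11/6.

11/6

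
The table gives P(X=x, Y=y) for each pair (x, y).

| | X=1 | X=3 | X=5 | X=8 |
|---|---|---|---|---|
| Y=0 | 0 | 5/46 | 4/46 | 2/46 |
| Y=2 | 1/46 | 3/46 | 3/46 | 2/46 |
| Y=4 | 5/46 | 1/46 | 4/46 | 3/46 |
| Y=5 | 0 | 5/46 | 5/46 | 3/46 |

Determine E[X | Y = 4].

P(Y = 4) = 13/46.
Σ X·P over the event = 1·(5/46) + 3·(1/46) + 5·(4/46) + 8·(3/46) = 26/23.
E[X | Y = 4] = (26/23) / (13/46) = 4.

4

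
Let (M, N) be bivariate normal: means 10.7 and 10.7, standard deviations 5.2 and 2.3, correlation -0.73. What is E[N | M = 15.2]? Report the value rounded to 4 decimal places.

The regression of N on M has slope ρ·σ_N/σ_M and passes through (μ_M, μ_N).
E[N | M=15.2] = 10.7 + (-0.73)·(2.3/5.2)·(15.2 − (10.7)) = 10.7 + (-0.32288)·(4.5) = 9.2470.

9.2470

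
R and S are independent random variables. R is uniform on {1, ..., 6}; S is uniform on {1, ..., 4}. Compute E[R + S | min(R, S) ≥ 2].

7

P(min(R, S) ≥ 2) = 5/8.
Summing (R+S)·P(x,y) over outcomes with min(R, S) ≥ 2 gives 35/8.
E[R + S | min(R, S) ≥ 2] = (35/8) / (5/8) = 7.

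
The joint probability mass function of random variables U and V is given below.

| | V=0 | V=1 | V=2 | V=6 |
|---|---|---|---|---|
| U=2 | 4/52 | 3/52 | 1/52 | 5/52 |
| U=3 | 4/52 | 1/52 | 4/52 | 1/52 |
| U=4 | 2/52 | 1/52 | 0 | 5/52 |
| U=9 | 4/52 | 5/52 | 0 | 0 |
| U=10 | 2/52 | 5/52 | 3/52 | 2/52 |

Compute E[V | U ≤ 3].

50/23

P(U ≤ 3) = 23/52.
Σ V·P over the event = 0·(4/52) + 1·(3/52) + 2·(1/52) + 6·(5/52) + 0·(4/52) + 1·(1/52) + 2·(4/52) + 6·(1/52) = 25/26.
E[V | U ≤ 3] = (25/26) / (23/52) = 50/23.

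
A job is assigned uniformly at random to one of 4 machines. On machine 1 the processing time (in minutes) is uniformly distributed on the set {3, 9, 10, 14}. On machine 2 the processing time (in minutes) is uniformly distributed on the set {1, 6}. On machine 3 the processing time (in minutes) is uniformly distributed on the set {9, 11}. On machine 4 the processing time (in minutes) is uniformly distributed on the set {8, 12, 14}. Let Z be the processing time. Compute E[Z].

E[Z | machine 1] = (3+9+10+14)/4 = 9.
E[Z | machine 2] = (1+6)/2 = 7/2.
E[Z | machine 3] = (9+11)/2 = 10.
E[Z | machine 4] = (8+12+14)/3 = 34/3.
E[Z] = (1/4)·(9) + (1/4)·(7/2) + (1/4)·(10) + (1/4)·(34/3) = 203/24.

203/24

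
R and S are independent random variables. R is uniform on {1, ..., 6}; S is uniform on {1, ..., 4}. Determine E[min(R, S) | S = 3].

Outcomes with S = 3: (1,3), (2,3), (3,3), (4,3), (5,3), (6,3), each with probability 1/24.
E[min(R, S) | S = 3] = (1 + 2 + 3 + 3 + 3 + 3) / 6 = 5/2.

5/2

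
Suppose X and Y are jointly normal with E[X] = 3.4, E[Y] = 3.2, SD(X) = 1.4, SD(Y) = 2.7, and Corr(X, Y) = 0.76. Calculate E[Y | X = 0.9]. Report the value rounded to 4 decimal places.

-0.4643

E[Y | X=x] = μ_Y + ρ(σ_Y/σ_X)(x − μ_X) for jointly normal variables.
E[Y | X=0.9] = 3.2 + (0.76)·(2.7/1.4)·(0.9 − (3.4)) = 3.2 + (1.4657)·(-2.5) = -0.4643.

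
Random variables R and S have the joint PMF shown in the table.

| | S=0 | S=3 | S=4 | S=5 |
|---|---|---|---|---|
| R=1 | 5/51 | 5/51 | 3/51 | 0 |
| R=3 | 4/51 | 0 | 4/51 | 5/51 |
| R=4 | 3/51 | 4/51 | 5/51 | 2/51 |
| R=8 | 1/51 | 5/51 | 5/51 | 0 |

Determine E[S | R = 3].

41/13

P(R = 3) = 13/51.
Σ S·P over the event = 0·(4/51) + 4·(4/51) + 5·(5/51) = 41/51.
E[S | R = 3] = (41/51) / (13/51) = 41/13.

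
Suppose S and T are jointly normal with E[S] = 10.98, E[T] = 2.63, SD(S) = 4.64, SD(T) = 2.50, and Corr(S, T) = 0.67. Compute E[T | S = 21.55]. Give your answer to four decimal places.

6.4457

For a bivariate normal, E[T | S=x] = μ_T + ρ·(σ_T/σ_S)·(x − μ_S).
E[T | S=21.55] = 2.63 + (0.67)·(2.50/4.64)·(21.55 − (10.98)) = 2.63 + (0.36099)·(10.57) = 6.4457.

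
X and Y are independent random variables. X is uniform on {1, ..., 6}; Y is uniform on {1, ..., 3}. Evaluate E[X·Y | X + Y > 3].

121/15

P(X + Y > 3) = 5/6.
Summing XY·P(x,y) over outcomes with X + Y > 3 gives 121/18.
E[X·Y | X + Y > 3] = (121/18) / (5/6) = 121/15.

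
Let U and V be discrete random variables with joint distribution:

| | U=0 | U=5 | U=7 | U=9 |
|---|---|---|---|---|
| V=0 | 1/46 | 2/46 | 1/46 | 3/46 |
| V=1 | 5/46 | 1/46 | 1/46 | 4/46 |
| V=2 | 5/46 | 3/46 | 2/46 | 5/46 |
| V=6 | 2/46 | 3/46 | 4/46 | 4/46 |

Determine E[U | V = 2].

P(V = 2) = 15/46.
Σ U·P over the event = 0·(5/46) + 5·(3/46) + 7·(2/46) + 9·(5/46) = 37/23.
E[U | V = 2] = (37/23) / (15/46) = 74/15.

74/15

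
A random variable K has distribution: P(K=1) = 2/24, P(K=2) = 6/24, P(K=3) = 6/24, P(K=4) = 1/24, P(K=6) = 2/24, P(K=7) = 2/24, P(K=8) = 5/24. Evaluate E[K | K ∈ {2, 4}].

16/7

P(K ∈ {2, 4}) = 7/24.
Σ over the event: 2·1/4 + 4·1/24 = 2/3.
E[K | K ∈ {2, 4}] = (2/3) / (7/24) = 16/7.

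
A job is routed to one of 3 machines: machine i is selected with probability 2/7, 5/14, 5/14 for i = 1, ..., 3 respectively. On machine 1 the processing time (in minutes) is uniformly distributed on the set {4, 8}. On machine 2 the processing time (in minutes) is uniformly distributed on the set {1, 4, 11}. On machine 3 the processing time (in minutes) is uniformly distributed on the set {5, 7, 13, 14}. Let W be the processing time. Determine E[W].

1193/168

E[W | machine 1] = (4+8)/2 = 6.
E[W | machine 2] = (1+4+11)/3 = 16/3.
E[W | machine 3] = (5+7+13+14)/4 = 39/4.
E[W] = (2/7)·(6) + (5/14)·(16/3) + (5/14)·(39/4) = 1193/168.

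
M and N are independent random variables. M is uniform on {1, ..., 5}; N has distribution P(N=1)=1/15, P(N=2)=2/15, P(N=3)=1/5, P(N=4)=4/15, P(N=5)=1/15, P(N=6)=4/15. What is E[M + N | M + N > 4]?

P(M + N > 4) = 13/15.
Summing (M+N)·P(x,y) over outcomes with M + N > 4 gives 97/15.
E[M + N | M + N > 4] = (97/15) / (13/15) = 97/13.

97/13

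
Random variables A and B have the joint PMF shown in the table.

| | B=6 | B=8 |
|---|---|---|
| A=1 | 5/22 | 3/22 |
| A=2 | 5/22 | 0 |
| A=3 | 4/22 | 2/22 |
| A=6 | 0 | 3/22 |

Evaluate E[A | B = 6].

P(B = 6) = 7/11.
Summing A·P(A=x,B=y) over the conditioning event gives 27/22.
E[A | B = 6] = (27/22) / (7/11) = 27/14.

27/14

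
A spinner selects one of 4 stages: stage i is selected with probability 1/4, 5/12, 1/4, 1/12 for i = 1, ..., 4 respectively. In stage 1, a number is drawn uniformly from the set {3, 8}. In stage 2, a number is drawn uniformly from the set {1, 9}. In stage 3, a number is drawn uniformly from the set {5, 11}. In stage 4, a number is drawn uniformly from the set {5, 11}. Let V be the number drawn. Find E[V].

49/8

E[V | stage 1] = (3+8)/2 = 11/2.
E[V | stage 2] = (1+9)/2 = 5.
E[V | stage 3] = (5+11)/2 = 8.
E[V | stage 4] = (5+11)/2 = 8.
By the law of total expectation,
E[V] = (1/4)·(11/2) + (5/12)·(5) + (1/4)·(8) + (1/12)·(8) = 49/8.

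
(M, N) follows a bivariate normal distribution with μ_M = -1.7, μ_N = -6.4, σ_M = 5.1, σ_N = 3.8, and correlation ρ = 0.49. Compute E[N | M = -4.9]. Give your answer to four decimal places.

E[N | M=x] = μ_N + ρ(σ_N/σ_M)(x − μ_M) for jointly normal variables.
E[N | M=-4.9] = -6.4 + (0.49)·(3.8/5.1)·(-4.9 − (-1.7)) = -6.4 + (0.3651)·(-3.2) = -7.5683.

-7.5683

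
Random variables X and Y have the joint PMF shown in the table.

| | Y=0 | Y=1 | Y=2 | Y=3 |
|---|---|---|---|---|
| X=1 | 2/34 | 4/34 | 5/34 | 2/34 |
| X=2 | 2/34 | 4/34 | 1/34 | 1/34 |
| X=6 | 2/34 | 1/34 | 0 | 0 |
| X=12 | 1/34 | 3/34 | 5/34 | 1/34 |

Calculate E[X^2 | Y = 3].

75/2

P(Y = 3) = 2/17.
Σ X^2·P over the event = 1·(2/34) + 4·(1/34) + 144·(1/34) = 75/17.
E[X^2 | Y = 3] = (75/17) / (2/17) = 75/2.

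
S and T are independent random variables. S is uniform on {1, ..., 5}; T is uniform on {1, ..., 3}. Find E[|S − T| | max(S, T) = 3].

P(max(S, T) = 3) = 1/3.
Summing |S−T|·P(x,y) over outcomes with max(S, T) = 3 gives 2/5.
E[|S − T| | max(S, T) = 3] = (2/5) / (1/3) = 6/5.

6/5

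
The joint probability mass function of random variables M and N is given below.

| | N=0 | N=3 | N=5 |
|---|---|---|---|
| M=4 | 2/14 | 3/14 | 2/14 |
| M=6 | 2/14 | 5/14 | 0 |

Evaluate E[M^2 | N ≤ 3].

83/3

P(N ≤ 3) = 6/7.
Σ M^2·P over the event = 16·(2/14) + 16·(3/14) + 36·(2/14) + 36·(5/14) = 166/7.
E[M^2 | N ≤ 3] = (166/7) / (6/7) = 83/3.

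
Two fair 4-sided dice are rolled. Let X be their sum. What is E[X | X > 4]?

6

P(X > 4) = 5/8.
Σ over the event: 5·1/4 + 6·3/16 + 7·1/8 + 8·1/16 = 15/4.
E[X | X > 4] = (15/4) / (5/8) = 6.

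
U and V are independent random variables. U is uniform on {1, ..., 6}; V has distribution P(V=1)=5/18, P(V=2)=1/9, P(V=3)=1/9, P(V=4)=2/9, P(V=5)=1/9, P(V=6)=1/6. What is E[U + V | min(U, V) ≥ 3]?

199/22

P(min(U, V) ≥ 3) = 11/27.
Summing (U+V)·P(x,y) over outcomes with min(U, V) ≥ 3 gives 199/54.
E[U + V | min(U, V) ≥ 3] = (199/54) / (11/27) = 199/22.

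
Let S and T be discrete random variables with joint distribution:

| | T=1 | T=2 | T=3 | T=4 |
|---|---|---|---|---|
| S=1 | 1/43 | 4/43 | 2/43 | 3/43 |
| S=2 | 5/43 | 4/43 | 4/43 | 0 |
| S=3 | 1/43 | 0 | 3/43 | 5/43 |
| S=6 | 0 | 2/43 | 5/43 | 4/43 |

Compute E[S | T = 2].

P(T = 2) = 10/43.
Σ S·P over the event = 1·(4/43) + 2·(4/43) + 6·(2/43) = 24/43.
E[S | T = 2] = (24/43) / (10/43) = 12/5.

12/5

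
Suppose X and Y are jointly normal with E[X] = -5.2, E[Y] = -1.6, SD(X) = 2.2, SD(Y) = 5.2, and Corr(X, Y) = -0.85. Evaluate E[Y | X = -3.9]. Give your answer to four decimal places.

-4.2118

The regression of Y on X has slope ρ·σ_Y/σ_X and passes through (μ_X, μ_Y).
E[Y | X=-3.9] = -1.6 + (-0.85)·(5.2/2.2)·(-3.9 − (-5.2)) = -1.6 + (-2.0091)·(1.3) = -4.2118.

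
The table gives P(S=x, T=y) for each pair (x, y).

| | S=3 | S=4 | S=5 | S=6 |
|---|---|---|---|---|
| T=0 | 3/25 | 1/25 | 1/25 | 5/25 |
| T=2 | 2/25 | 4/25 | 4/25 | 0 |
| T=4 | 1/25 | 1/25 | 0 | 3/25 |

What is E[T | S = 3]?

P(S = 3) = 6/25.
Σ T·P over the event = 0·(3/25) + 2·(2/25) + 4·(1/25) = 8/25.
E[T | S = 3] = (8/25) / (6/25) = 4/3.

4/3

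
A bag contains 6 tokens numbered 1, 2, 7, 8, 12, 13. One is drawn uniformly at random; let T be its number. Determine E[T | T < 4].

3/2

P(T < 4) = 1/3.
Σ over the event: 1·1/6 + 2·1/6 = 1/2.
E[T | T < 4] = (1/2) / (1/3) = 3/2.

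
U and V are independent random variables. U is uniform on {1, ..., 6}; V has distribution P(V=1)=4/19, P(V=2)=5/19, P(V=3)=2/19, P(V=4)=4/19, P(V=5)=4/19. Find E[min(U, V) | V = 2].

P(V = 2) = 5/19.
Summing min(U,V)·P(x,y) over outcomes with V = 2 gives 55/114.
E[min(U, V) | V = 2] = (55/114) / (5/19) = 11/6.

11/6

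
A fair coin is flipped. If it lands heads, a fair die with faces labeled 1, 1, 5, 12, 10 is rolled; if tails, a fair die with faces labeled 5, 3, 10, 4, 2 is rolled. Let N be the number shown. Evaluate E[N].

53/10

E[N | heads] = (1+1+5+12+10)/5 = 29/5.
E[N | tails] = (5+3+10+4+2)/5 = 24/5.
E[N] = (1/2)·(29/5) + (1/2)·(24/5) = 53/10.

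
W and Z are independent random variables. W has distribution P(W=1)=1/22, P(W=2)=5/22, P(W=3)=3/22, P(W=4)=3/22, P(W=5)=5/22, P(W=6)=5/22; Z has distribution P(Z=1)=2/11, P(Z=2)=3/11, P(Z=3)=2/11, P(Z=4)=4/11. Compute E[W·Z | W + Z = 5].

P(W + Z = 5) = 29/242.
Summing WZ·P(x,y) over outcomes with W + Z = 5 gives 7/11.
E[W·Z | W + Z = 5] = (7/11) / (29/242) = 154/29.

154/29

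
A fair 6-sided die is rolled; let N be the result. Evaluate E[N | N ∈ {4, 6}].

5

P(N ∈ {4, 6}) = 1/3.
Σ over the event: 4·1/6 + 6·1/6 = 5/3.
E[N | N ∈ {4, 6}] = (5/3) / (1/3) = 5.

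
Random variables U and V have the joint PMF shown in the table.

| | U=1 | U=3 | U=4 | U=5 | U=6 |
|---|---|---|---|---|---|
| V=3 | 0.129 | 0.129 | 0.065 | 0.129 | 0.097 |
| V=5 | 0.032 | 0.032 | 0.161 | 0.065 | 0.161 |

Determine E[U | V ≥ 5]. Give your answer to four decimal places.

P(V ≥ 5) = 0.451.
Σ U·P over the event = 1·(0.032) + 3·(0.032) + 4·(0.161) + 5·(0.065) + 6·(0.161) = 2.063.
E[U | V ≥ 5] = (2.063) / (0.451) = 4.5743.

4.5743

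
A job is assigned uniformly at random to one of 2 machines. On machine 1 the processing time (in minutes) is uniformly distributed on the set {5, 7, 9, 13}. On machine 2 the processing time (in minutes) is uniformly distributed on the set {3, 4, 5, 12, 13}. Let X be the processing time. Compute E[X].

159/20

E[X | machine 1] = (5+7+9+13)/4 = 17/2.
E[X | machine 2] = (3+4+5+12+13)/5 = 37/5.
E[X] = (1/2)·(17/2) + (1/2)·(37/5) = 159/20.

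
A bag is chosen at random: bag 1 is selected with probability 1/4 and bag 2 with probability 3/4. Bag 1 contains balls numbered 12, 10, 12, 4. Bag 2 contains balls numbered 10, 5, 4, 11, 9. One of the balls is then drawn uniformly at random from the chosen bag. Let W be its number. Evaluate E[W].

E[W | bag 1] = (12+10+12+4)/4 = 19/2.
E[W | bag 2] = (10+5+4+11+9)/5 = 39/5.
By the law of total expectation,
E[W] = (1/4)·(19/2) + (3/4)·(39/5) = 329/40.

329/40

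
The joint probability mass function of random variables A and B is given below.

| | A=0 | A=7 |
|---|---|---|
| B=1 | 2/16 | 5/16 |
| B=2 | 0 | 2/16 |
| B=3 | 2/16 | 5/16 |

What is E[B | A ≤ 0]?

P(A ≤ 0) = 1/4.
Σ B·P over the event = 1·(2/16) + 3·(2/16) = 1/2.
E[B | A ≤ 0] = (1/2) / (1/4) = 2.

2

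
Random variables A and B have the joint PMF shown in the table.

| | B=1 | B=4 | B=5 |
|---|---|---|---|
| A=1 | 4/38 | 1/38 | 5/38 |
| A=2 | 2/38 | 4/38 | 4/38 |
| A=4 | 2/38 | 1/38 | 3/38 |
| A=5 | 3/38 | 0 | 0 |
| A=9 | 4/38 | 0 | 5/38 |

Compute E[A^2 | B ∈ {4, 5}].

P(B ∈ {4, 5}) = 23/38.
Σ A^2·P over the event = 1·(1/38) + 1·(5/38) + 4·(4/38) + 4·(4/38) + 16·(1/38) + 16·(3/38) + 81·(5/38) = 507/38.
E[A^2 | B ∈ {4, 5}] = (507/38) / (23/38) = 507/23.

507/23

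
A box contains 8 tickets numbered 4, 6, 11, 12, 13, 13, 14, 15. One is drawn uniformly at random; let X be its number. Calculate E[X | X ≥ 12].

67/5

P(X ≥ 12) = 5/8.
Σ over the event: 12·1/8 + 13·1/4 + 14·1/8 + 15·1/8 = 67/8.
E[X | X ≥ 12] = (67/8) / (5/8) = 67/5.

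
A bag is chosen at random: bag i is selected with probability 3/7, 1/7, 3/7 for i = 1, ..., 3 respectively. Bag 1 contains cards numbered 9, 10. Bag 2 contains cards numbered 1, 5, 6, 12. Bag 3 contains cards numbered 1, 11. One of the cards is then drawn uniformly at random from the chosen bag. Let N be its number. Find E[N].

15/2

E[N | bag 1] = (9+10)/2 = 19/2.
E[N | bag 2] = (1+5+6+12)/4 = 6.
E[N | bag 3] = (1+11)/2 = 6.
E[N] = (3/7)·(19/2) + (1/7)·(6) + (3/7)·(6) = 15/2.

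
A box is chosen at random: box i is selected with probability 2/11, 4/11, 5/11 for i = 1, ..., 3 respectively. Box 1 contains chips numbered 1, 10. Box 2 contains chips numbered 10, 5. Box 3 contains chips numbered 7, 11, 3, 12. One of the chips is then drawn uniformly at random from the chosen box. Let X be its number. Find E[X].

329/44

E[X | box 1] = (1+10)/2 = 11/2.
E[X | box 2] = (10+5)/2 = 15/2.
E[X | box 3] = (7+11+3+12)/4 = 33/4.
E[X] = (2/11)·(11/2) + (4/11)·(15/2) + (5/11)·(33/4) = 329/44.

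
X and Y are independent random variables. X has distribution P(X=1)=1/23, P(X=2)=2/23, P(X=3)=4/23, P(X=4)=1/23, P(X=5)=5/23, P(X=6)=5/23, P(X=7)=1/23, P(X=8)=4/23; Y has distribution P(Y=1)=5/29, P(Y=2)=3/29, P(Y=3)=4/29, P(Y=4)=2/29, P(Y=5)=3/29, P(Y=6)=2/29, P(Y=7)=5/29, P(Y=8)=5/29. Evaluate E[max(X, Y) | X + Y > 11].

P(X + Y > 11) = 198/667.
Summing max(X,Y)·P(x,y) over outcomes with X + Y > 11 gives 1504/667.
E[max(X, Y) | X + Y > 11] = (1504/667) / (198/667) = 752/99.

752/99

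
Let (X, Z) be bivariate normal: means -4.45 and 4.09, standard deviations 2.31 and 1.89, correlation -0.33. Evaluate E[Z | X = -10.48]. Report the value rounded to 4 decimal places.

E[Z | X=x] = μ_Z + ρ(σ_Z/σ_X)(x − μ_X) for jointly normal variables.
E[Z | X=-10.48] = 4.09 + (-0.33)·(1.89/2.31)·(-10.48 − (-4.45)) = 4.09 + (-0.27)·(-6.03) = 5.7181.

5.7181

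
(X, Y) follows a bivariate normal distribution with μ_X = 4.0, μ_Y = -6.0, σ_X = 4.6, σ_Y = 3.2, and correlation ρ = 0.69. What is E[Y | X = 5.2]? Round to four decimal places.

-5.4240

E[Y | X=x] = μ_Y + ρ(σ_Y/σ_X)(x − μ_X) for jointly normal variables.
E[Y | X=5.2] = -6.0 + (0.69)·(3.2/4.6)·(5.2 − (4.0)) = -6.0 + (0.48)·(1.2) = -5.4240.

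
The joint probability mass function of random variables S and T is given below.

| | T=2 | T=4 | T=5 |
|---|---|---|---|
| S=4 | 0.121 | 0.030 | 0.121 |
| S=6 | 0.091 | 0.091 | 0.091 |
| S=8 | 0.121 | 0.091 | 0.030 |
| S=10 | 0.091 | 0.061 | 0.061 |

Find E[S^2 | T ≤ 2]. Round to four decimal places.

P(T ≤ 2) = 0.424.
Σ S^2·P over the event = 16·(0.121) + 36·(0.091) + 64·(0.121) + 100·(0.091) = 22.056.
E[S^2 | T ≤ 2] = (22.056) / (0.424) = 52.0189.

52.0189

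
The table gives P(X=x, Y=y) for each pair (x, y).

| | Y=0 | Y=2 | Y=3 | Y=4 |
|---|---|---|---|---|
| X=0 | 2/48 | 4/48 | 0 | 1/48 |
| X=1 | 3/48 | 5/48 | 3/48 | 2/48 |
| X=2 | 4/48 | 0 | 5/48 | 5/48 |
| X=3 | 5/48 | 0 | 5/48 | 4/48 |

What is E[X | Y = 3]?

P(Y = 3) = 13/48.
Σ X·P over the event = 1·(3/48) + 2·(5/48) + 3·(5/48) = 7/12.
E[X | Y = 3] = (7/12) / (13/48) = 28/13.

28/13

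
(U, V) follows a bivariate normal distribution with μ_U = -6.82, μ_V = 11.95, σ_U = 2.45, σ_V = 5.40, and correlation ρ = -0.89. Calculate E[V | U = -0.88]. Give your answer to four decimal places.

0.2979

E[V | U=x] = μ_V + ρ(σ_V/σ_U)(x − μ_U) for jointly normal variables.
E[V | U=-0.88] = 11.95 + (-0.89)·(5.40/2.45)·(-0.88 − (-6.82)) = 11.95 + (-1.96163)·(5.94) = 0.2979.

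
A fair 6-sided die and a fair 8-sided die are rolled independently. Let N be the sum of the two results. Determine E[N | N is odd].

P(N is odd) = 1/2.
Σ over the event: 3·1/24 + 5·1/12 + 7·1/8 + 9·1/8 + 11·1/12 + 13·1/24 = 4.
E[N | N is odd] = (4) / (1/2) = 8.

8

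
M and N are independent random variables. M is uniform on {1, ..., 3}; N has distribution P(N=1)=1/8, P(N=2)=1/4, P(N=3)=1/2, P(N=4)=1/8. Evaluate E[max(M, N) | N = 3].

3

P(N = 3) = 1/2.
Summing max(M,N)·P(x,y) over outcomes with N = 3 gives 3/2.
E[max(M, N) | N = 3] = (3/2) / (1/2) = 3.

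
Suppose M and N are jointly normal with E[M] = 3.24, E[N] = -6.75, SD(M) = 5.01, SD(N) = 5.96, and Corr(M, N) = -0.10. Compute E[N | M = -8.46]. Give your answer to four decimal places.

E[N | M=x] = μ_N + ρ(σ_N/σ_M)(x − μ_M) for jointly normal variables.
E[N | M=-8.46] = -6.75 + (-0.10)·(5.96/5.01)·(-8.46 − (3.24)) = -6.75 + (-0.118962)·(-11.7) = -5.3581.

-5.3581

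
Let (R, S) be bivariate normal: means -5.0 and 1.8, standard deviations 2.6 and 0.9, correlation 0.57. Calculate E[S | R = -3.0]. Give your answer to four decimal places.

The regression of S on R has slope ρ·σ_S/σ_R and passes through (μ_R, μ_S).
E[S | R=-3.0] = 1.8 + (0.57)·(0.9/2.6)·(-3.0 − (-5.0)) = 1.8 + (0.19731)·(2) = 2.1946.

2.1946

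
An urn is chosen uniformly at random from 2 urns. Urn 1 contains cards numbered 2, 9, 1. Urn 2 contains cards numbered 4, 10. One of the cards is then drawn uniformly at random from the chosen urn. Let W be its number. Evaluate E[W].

E[W | urn 1] = (2+9+1)/3 = 4.
E[W | urn 2] = (4+10)/2 = 7.
By the law of total expectation,
E[W] = (1/2)·(4) + (1/2)·(7) = 11/2.

11/2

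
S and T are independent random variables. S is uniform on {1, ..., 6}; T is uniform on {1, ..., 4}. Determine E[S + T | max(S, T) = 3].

Outcomes with max(S, T) = 3: (1,3), (2,3), (3,1), (3,2), (3,3), each with probability 1/24.
E[S + T | max(S, T) = 3] = (4 + 5 + 4 + 5 + 6) / 5 = 24/5.

24/5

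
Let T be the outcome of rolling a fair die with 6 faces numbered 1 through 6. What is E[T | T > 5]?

Given T > 5, T is equally likely to be any of {6}.
E[T | T > 5] = (6) / 1 = 6.

6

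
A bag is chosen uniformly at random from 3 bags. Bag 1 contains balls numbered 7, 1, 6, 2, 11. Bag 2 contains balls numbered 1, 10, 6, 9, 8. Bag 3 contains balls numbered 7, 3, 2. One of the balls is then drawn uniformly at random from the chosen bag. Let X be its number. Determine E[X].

27/5

E[X | bag 1] = (7+1+6+2+11)/5 = 27/5.
E[X | bag 2] = (1+10+6+9+8)/5 = 34/5.
E[X | bag 3] = (7+3+2)/3 = 4.
E[X] = (1/3)·(27/5) + (1/3)·(34/5) + (1/3)·(4) = 27/5.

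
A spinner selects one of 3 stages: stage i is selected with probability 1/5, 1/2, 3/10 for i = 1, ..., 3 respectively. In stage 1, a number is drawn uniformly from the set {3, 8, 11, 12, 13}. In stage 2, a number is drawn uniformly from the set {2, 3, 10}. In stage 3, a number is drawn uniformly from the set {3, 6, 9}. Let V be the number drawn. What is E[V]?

E[V | stage 1] = (3+8+11+12+13)/5 = 47/5.
E[V | stage 2] = (2+3+10)/3 = 5.
E[V | stage 3] = (3+6+9)/3 = 6.
E[V] = (1/5)·(47/5) + (1/2)·(5) + (3/10)·(6) = 309/50.

309/50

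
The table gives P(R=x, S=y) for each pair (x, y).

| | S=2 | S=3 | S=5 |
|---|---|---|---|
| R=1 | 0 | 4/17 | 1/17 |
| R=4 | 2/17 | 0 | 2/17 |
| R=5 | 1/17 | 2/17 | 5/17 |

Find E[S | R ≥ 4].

P(R ≥ 4) = 12/17.
Σ S·P over the event = 2·(2/17) + 5·(2/17) + 2·(1/17) + 3·(2/17) + 5·(5/17) = 47/17.
E[S | R ≥ 4] = (47/17) / (12/17) = 47/12.

47/12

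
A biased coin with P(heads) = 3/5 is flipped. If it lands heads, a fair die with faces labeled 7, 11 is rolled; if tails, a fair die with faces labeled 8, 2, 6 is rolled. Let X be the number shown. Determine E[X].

113/15

E[X | heads] = (7+11)/2 = 9.
E[X | tails] = (8+2+6)/3 = 16/3.
By the law of total expectation,
E[X] = (3/5)·(9) + (2/5)·(16/3) = 113/15.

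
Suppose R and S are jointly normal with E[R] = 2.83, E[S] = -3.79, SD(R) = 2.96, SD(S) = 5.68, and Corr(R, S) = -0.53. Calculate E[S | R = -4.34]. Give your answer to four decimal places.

3.5021

For a bivariate normal, E[S | R=x] = μ_S + ρ·(σ_S/σ_R)·(x − μ_R).
E[S | R=-4.34] = -3.79 + (-0.53)·(5.68/2.96)·(-4.34 − (2.83)) = -3.79 + (-1.01703)·(-7.17) = 3.5021.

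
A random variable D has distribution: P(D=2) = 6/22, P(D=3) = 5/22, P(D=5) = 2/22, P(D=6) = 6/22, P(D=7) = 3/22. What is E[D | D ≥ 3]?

P(D ≥ 3) = 8/11.
Σ over the event: 3·5/22 + 5·1/11 + 6·3/11 + 7·3/22 = 41/11.
E[D | D ≥ 3] = (41/11) / (8/11) = 41/8.

41/8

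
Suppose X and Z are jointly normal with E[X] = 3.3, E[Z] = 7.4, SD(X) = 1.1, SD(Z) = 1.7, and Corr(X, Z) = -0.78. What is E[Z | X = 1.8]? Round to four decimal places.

The regression of Z on X has slope ρ·σ_Z/σ_X and passes through (μ_X, μ_Z).
E[Z | X=1.8] = 7.4 + (-0.78)·(1.7/1.1)·(1.8 − (3.3)) = 7.4 + (-1.20545)·(-1.5) = 9.2082.

9.2082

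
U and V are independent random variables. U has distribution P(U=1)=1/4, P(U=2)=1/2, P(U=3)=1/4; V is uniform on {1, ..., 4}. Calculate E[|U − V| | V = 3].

1

P(V = 3) = 1/4.
Summing |U−V|·P(x,y) over outcomes with V = 3 gives 1/4.
E[|U − V| | V = 3] = (1/4) / (1/4) = 1.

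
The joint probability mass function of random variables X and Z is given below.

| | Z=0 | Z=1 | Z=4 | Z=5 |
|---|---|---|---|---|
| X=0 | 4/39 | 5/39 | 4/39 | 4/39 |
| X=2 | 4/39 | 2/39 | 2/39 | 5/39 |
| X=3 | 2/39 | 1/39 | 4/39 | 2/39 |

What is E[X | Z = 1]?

P(Z = 1) = 8/39.
Summing X·P(X=x,Z=y) over the conditioning event gives 7/39.
E[X | Z = 1] = (7/39) / (8/39) = 7/8.

7/8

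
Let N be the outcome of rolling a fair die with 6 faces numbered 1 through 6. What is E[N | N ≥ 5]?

Given N ≥ 5, N is equally likely to be any of {5, 6}.
E[N | N ≥ 5] = (5 + 6) / 2 = 11/2.

11/2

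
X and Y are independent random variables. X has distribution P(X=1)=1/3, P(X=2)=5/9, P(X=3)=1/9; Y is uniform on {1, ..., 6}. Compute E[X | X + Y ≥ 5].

P(X + Y ≥ 5) = 17/27.
Summing X·P(x,y) over outcomes with X + Y ≥ 5 gives 32/27.
E[X | X + Y ≥ 5] = (32/27) / (17/27) = 32/17.

32/17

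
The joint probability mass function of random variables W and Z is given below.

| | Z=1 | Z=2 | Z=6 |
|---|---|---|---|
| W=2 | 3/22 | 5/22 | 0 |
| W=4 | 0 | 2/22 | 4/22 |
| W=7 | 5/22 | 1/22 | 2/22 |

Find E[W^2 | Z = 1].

P(Z = 1) = 4/11.
Σ W^2·P over the event = 4·(3/22) + 49·(5/22) = 257/22.
E[W^2 | Z = 1] = (257/22) / (4/11) = 257/8.

257/8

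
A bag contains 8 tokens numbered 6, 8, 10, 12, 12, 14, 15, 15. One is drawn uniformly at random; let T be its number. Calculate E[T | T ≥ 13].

44/3

P(T ≥ 13) = 3/8.
Σ over the event: 14·1/8 + 15·1/4 = 11/2.
E[T | T ≥ 13] = (11/2) / (3/8) = 44/3.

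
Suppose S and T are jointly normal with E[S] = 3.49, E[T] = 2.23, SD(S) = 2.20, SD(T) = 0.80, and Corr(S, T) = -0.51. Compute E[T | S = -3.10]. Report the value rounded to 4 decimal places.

The regression of T on S has slope ρ·σ_T/σ_S and passes through (μ_S, μ_T).
E[T | S=-3.10] = 2.23 + (-0.51)·(0.80/2.20)·(-3.10 − (3.49)) = 2.23 + (-0.18545)·(-6.59) = 3.4521.

3.4521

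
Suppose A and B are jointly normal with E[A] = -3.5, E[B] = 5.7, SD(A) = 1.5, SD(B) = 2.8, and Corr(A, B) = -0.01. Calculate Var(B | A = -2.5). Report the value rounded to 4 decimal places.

7.8392

For a bivariate normal, Var(B | A=x) = σ_B²(1 − ρ²).
Var(B | A=-2.5) = (2.8)²·(1 − (-0.01)²) = 7.84·0.9999 = 7.8392.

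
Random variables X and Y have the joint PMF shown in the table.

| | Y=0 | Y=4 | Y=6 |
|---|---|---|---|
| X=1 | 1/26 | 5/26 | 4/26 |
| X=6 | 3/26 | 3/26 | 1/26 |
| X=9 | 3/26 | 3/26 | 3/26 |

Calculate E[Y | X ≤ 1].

22/5

P(X ≤ 1) = 5/13.
Σ Y·P over the event = 0·(1/26) + 4·(5/26) + 6·(4/26) = 22/13.
E[Y | X ≤ 1] = (22/13) / (5/13) = 22/5.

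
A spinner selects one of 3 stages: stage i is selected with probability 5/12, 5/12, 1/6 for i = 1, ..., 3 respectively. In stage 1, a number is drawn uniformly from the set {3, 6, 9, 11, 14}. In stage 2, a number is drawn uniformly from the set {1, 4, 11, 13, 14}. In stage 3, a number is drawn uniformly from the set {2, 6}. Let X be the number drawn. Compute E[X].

E[X | stage 1] = (3+6+9+11+14)/5 = 43/5.
E[X | stage 2] = (1+4+11+13+14)/5 = 43/5.
E[X | stage 3] = (2+6)/2 = 4.
E[X] = (5/12)·(43/5) + (5/12)·(43/5) + (1/6)·(4) = 47/6.

47/6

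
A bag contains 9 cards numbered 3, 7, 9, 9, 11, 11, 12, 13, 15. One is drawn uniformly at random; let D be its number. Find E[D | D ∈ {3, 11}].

25/3

P(D ∈ {3, 11}) = 1/3.
Σ over the event: 3·1/9 + 11·2/9 = 25/9.
E[D | D ∈ {3, 11}] = (25/9) / (1/3) = 25/3.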